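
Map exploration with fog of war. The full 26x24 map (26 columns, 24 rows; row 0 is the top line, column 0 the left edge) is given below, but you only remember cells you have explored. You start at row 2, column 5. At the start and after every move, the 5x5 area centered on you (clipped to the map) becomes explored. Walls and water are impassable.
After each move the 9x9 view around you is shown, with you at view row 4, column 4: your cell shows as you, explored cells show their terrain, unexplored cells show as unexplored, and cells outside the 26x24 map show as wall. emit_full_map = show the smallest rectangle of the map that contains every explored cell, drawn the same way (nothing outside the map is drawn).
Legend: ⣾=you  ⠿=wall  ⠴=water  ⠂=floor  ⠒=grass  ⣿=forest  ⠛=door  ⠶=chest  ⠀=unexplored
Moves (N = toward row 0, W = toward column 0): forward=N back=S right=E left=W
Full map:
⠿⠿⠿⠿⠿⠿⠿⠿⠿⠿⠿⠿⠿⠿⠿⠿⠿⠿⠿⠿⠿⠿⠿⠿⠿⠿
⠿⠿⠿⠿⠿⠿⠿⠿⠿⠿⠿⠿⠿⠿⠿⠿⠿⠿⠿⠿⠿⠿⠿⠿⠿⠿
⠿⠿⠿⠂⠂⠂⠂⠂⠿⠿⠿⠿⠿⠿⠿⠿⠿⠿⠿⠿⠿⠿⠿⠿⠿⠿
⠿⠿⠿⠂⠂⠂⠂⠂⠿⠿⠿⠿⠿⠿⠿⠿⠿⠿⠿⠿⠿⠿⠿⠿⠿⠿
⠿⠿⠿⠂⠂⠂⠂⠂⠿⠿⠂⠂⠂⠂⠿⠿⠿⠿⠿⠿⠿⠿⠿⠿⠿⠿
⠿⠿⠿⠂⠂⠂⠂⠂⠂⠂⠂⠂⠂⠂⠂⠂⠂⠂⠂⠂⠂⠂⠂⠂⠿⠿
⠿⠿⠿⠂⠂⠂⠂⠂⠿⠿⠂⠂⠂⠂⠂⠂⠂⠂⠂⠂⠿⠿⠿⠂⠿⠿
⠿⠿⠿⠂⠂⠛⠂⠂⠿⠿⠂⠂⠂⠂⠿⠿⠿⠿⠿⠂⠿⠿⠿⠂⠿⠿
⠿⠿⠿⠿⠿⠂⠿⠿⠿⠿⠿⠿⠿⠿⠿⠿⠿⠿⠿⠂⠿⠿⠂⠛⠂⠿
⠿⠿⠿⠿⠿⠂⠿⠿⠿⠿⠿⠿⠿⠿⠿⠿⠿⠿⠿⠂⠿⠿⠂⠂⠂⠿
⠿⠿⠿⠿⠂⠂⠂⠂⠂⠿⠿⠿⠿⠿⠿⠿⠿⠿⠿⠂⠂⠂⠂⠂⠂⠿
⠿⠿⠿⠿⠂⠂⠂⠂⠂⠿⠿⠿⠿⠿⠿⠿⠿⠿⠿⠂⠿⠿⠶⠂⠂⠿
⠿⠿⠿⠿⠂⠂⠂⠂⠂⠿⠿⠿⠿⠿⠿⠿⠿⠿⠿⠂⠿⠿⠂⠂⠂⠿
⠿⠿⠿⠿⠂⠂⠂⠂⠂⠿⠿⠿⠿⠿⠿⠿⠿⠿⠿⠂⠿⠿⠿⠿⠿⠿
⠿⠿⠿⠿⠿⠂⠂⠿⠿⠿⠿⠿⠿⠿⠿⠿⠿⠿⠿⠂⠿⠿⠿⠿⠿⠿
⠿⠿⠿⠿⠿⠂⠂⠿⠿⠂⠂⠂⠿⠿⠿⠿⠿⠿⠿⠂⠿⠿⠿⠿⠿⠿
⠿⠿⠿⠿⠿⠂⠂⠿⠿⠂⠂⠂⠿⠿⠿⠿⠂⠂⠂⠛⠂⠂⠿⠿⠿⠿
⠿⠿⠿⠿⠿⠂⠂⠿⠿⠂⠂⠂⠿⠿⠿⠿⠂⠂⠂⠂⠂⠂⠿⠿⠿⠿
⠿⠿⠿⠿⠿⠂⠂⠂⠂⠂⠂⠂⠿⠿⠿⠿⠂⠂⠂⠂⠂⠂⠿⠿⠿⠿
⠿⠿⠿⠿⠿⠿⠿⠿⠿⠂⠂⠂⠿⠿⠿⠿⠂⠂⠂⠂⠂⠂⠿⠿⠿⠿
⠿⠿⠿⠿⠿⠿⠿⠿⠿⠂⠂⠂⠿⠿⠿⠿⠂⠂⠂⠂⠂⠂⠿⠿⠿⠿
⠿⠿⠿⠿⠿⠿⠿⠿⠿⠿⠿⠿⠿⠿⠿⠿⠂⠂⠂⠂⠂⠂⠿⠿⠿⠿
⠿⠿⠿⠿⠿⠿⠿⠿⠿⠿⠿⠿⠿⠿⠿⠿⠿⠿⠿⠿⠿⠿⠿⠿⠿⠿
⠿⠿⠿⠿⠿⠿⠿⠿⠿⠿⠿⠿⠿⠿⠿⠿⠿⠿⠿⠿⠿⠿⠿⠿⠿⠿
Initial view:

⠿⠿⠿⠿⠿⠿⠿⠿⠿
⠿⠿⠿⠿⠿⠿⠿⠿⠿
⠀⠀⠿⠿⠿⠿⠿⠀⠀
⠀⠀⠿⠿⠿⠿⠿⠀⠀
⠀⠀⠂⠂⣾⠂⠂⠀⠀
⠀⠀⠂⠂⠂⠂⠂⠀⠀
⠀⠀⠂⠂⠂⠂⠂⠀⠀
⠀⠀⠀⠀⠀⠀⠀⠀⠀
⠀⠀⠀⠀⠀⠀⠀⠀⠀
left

⠿⠿⠿⠿⠿⠿⠿⠿⠿
⠿⠿⠿⠿⠿⠿⠿⠿⠿
⠀⠀⠿⠿⠿⠿⠿⠿⠀
⠀⠀⠿⠿⠿⠿⠿⠿⠀
⠀⠀⠿⠂⣾⠂⠂⠂⠀
⠀⠀⠿⠂⠂⠂⠂⠂⠀
⠀⠀⠿⠂⠂⠂⠂⠂⠀
⠀⠀⠀⠀⠀⠀⠀⠀⠀
⠀⠀⠀⠀⠀⠀⠀⠀⠀

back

⠿⠿⠿⠿⠿⠿⠿⠿⠿
⠀⠀⠿⠿⠿⠿⠿⠿⠀
⠀⠀⠿⠿⠿⠿⠿⠿⠀
⠀⠀⠿⠂⠂⠂⠂⠂⠀
⠀⠀⠿⠂⣾⠂⠂⠂⠀
⠀⠀⠿⠂⠂⠂⠂⠂⠀
⠀⠀⠿⠂⠂⠂⠂⠀⠀
⠀⠀⠀⠀⠀⠀⠀⠀⠀
⠀⠀⠀⠀⠀⠀⠀⠀⠀

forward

⠿⠿⠿⠿⠿⠿⠿⠿⠿
⠿⠿⠿⠿⠿⠿⠿⠿⠿
⠀⠀⠿⠿⠿⠿⠿⠿⠀
⠀⠀⠿⠿⠿⠿⠿⠿⠀
⠀⠀⠿⠂⣾⠂⠂⠂⠀
⠀⠀⠿⠂⠂⠂⠂⠂⠀
⠀⠀⠿⠂⠂⠂⠂⠂⠀
⠀⠀⠿⠂⠂⠂⠂⠀⠀
⠀⠀⠀⠀⠀⠀⠀⠀⠀

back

⠿⠿⠿⠿⠿⠿⠿⠿⠿
⠀⠀⠿⠿⠿⠿⠿⠿⠀
⠀⠀⠿⠿⠿⠿⠿⠿⠀
⠀⠀⠿⠂⠂⠂⠂⠂⠀
⠀⠀⠿⠂⣾⠂⠂⠂⠀
⠀⠀⠿⠂⠂⠂⠂⠂⠀
⠀⠀⠿⠂⠂⠂⠂⠀⠀
⠀⠀⠀⠀⠀⠀⠀⠀⠀
⠀⠀⠀⠀⠀⠀⠀⠀⠀

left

⠿⠿⠿⠿⠿⠿⠿⠿⠿
⠿⠀⠀⠿⠿⠿⠿⠿⠿
⠿⠀⠿⠿⠿⠿⠿⠿⠿
⠿⠀⠿⠿⠂⠂⠂⠂⠂
⠿⠀⠿⠿⣾⠂⠂⠂⠂
⠿⠀⠿⠿⠂⠂⠂⠂⠂
⠿⠀⠿⠿⠂⠂⠂⠂⠀
⠿⠀⠀⠀⠀⠀⠀⠀⠀
⠿⠀⠀⠀⠀⠀⠀⠀⠀

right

⠿⠿⠿⠿⠿⠿⠿⠿⠿
⠀⠀⠿⠿⠿⠿⠿⠿⠀
⠀⠿⠿⠿⠿⠿⠿⠿⠀
⠀⠿⠿⠂⠂⠂⠂⠂⠀
⠀⠿⠿⠂⣾⠂⠂⠂⠀
⠀⠿⠿⠂⠂⠂⠂⠂⠀
⠀⠿⠿⠂⠂⠂⠂⠀⠀
⠀⠀⠀⠀⠀⠀⠀⠀⠀
⠀⠀⠀⠀⠀⠀⠀⠀⠀

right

⠿⠿⠿⠿⠿⠿⠿⠿⠿
⠀⠿⠿⠿⠿⠿⠿⠀⠀
⠿⠿⠿⠿⠿⠿⠿⠀⠀
⠿⠿⠂⠂⠂⠂⠂⠀⠀
⠿⠿⠂⠂⣾⠂⠂⠀⠀
⠿⠿⠂⠂⠂⠂⠂⠀⠀
⠿⠿⠂⠂⠂⠂⠂⠀⠀
⠀⠀⠀⠀⠀⠀⠀⠀⠀
⠀⠀⠀⠀⠀⠀⠀⠀⠀

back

⠀⠿⠿⠿⠿⠿⠿⠀⠀
⠿⠿⠿⠿⠿⠿⠿⠀⠀
⠿⠿⠂⠂⠂⠂⠂⠀⠀
⠿⠿⠂⠂⠂⠂⠂⠀⠀
⠿⠿⠂⠂⣾⠂⠂⠀⠀
⠿⠿⠂⠂⠂⠂⠂⠀⠀
⠀⠀⠂⠂⠂⠂⠂⠀⠀
⠀⠀⠀⠀⠀⠀⠀⠀⠀
⠀⠀⠀⠀⠀⠀⠀⠀⠀

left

⠀⠀⠿⠿⠿⠿⠿⠿⠀
⠀⠿⠿⠿⠿⠿⠿⠿⠀
⠀⠿⠿⠂⠂⠂⠂⠂⠀
⠀⠿⠿⠂⠂⠂⠂⠂⠀
⠀⠿⠿⠂⣾⠂⠂⠂⠀
⠀⠿⠿⠂⠂⠂⠂⠂⠀
⠀⠀⠿⠂⠂⠂⠂⠂⠀
⠀⠀⠀⠀⠀⠀⠀⠀⠀
⠀⠀⠀⠀⠀⠀⠀⠀⠀

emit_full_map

⠀⠿⠿⠿⠿⠿⠿
⠿⠿⠿⠿⠿⠿⠿
⠿⠿⠂⠂⠂⠂⠂
⠿⠿⠂⠂⠂⠂⠂
⠿⠿⠂⣾⠂⠂⠂
⠿⠿⠂⠂⠂⠂⠂
⠀⠿⠂⠂⠂⠂⠂

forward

⠿⠿⠿⠿⠿⠿⠿⠿⠿
⠀⠀⠿⠿⠿⠿⠿⠿⠀
⠀⠿⠿⠿⠿⠿⠿⠿⠀
⠀⠿⠿⠂⠂⠂⠂⠂⠀
⠀⠿⠿⠂⣾⠂⠂⠂⠀
⠀⠿⠿⠂⠂⠂⠂⠂⠀
⠀⠿⠿⠂⠂⠂⠂⠂⠀
⠀⠀⠿⠂⠂⠂⠂⠂⠀
⠀⠀⠀⠀⠀⠀⠀⠀⠀

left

⠿⠿⠿⠿⠿⠿⠿⠿⠿
⠿⠀⠀⠿⠿⠿⠿⠿⠿
⠿⠀⠿⠿⠿⠿⠿⠿⠿
⠿⠀⠿⠿⠂⠂⠂⠂⠂
⠿⠀⠿⠿⣾⠂⠂⠂⠂
⠿⠀⠿⠿⠂⠂⠂⠂⠂
⠿⠀⠿⠿⠂⠂⠂⠂⠂
⠿⠀⠀⠿⠂⠂⠂⠂⠂
⠿⠀⠀⠀⠀⠀⠀⠀⠀

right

⠿⠿⠿⠿⠿⠿⠿⠿⠿
⠀⠀⠿⠿⠿⠿⠿⠿⠀
⠀⠿⠿⠿⠿⠿⠿⠿⠀
⠀⠿⠿⠂⠂⠂⠂⠂⠀
⠀⠿⠿⠂⣾⠂⠂⠂⠀
⠀⠿⠿⠂⠂⠂⠂⠂⠀
⠀⠿⠿⠂⠂⠂⠂⠂⠀
⠀⠀⠿⠂⠂⠂⠂⠂⠀
⠀⠀⠀⠀⠀⠀⠀⠀⠀

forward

⠿⠿⠿⠿⠿⠿⠿⠿⠿
⠿⠿⠿⠿⠿⠿⠿⠿⠿
⠀⠀⠿⠿⠿⠿⠿⠿⠀
⠀⠿⠿⠿⠿⠿⠿⠿⠀
⠀⠿⠿⠂⣾⠂⠂⠂⠀
⠀⠿⠿⠂⠂⠂⠂⠂⠀
⠀⠿⠿⠂⠂⠂⠂⠂⠀
⠀⠿⠿⠂⠂⠂⠂⠂⠀
⠀⠀⠿⠂⠂⠂⠂⠂⠀


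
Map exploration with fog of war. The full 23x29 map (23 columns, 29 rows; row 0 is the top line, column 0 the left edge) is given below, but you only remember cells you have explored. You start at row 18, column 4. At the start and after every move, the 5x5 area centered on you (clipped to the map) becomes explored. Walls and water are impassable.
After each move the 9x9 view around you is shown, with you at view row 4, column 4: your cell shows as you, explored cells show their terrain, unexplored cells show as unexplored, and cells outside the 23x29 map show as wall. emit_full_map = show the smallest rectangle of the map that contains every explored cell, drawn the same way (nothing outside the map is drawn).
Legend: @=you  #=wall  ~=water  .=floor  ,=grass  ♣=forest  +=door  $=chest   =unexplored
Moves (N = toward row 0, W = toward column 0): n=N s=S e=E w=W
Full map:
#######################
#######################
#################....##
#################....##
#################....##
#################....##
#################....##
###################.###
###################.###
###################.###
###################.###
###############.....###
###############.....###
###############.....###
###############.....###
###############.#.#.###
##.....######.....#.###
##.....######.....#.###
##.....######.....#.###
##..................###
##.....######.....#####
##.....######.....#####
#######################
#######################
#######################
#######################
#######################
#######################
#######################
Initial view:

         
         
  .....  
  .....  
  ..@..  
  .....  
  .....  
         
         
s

         
  .....  
  .....  
  .....  
  ..@..  
  .....  
  .....  
         
         

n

         
         
  .....  
  .....  
  ..@..  
  .....  
  .....  
  .....  
         

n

         
         
  #####  
  .....  
  ..@..  
  .....  
  .....  
  .....  
  .....  

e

         
         
 ######  
 .....#  
 ...@.#  
 .....#  
 ......  
 .....   
 .....   

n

         
         
  #####  
 ######  
 ...@.#  
 .....#  
 .....#  
 ......  
 .....   

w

         
         
  ###### 
  ###### 
  ..@..# 
  .....# 
  .....# 
  ...... 
  .....  

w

#        
#        
# #######
# #######
# #.@...#
# #.....#
# #.....#
#  ......
#  ..... 

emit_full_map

#######
#######
#.@...#
#.....#
#.....#
 ......
 ..... 
 ..... 

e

         
         
 ####### 
 ####### 
 #..@..# 
 #.....# 
 #.....# 
  ...... 
  .....  

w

#        
#        
# #######
# #######
# #.@...#
# #.....#
# #.....#
#  ......
#  ..... 

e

         
         
 ####### 
 ####### 
 #..@..# 
 #.....# 
 #.....# 
  ...... 
  .....  

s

         
 ####### 
 ####### 
 #.....# 
 #..@..# 
 #.....# 
  ...... 
  .....  
  .....  

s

 ####### 
 ####### 
 #.....# 
 #.....# 
 #..@..# 
  ...... 
  .....  
  .....  
         

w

# #######
# #######
# #.....#
# #.....#
# #.@...#
# #......
# #..... 
#  ..... 
#        

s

# #######
# #.....#
# #.....#
# #.....#
# #.@....
# #..... 
# #..... 
#        
#        

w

## ######
## #.....
####.....
####.....
####@....
####.....
####.....
##       
##       

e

# #######
# #.....#
###.....#
###.....#
###.@....
###..... 
###..... 
#        
#        

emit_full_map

 #######
 #######
 #.....#
##.....#
##.....#
##.@....
##..... 
##..... 

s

# #.....#
###.....#
###.....#
###......
###.@... 
###..... 
# #####  
#        
#        

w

## #.....
####.....
####.....
####.....
####@....
####.....
######## 
##       
##       

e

# #.....#
###.....#
###.....#
###......
###.@... 
###..... 
#######  
#        
#        

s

###.....#
###.....#
###......
###..... 
###.@... 
#######  
# #####  
#        
#        

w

####.....
####.....
####.....
####.....
####@....
######## 
######## 
##       
##       

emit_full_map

 #######
 #######
 #.....#
##.....#
##.....#
##......
##..... 
##@.... 
######  
######  

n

## #.....
####.....
####.....
####.....
####@....
####.....
######## 
######## 
##       

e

# #.....#
###.....#
###.....#
###......
###.@... 
###..... 
#######  
#######  
#        

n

# #######
# #.....#
###.....#
###.....#
###.@....
###..... 
###..... 
#######  
#######  

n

# #######
# #######
# #.....#
###.....#
###.@...#
###......
###..... 
###..... 
#######  

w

## ######
## ######
####.....
####.....
####@....
####.....
####.....
####.....
######## 

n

##       
## ######
#########
####.....
####@....
####.....
####.....
####.....
####.....

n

##       
##       
#########
#########
####@....
####.....
####.....
####.....
####.....

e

#        
#        
#########
#########
###.@...#
###.....#
###.....#
###......
###..... 

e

         
         
######## 
######## 
##..@..# 
##.....# 
##.....# 
##...... 
##.....  

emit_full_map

########
########
##..@..#
##.....#
##.....#
##......
##..... 
##..... 
######  
######  

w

#        
#        
#########
#########
###.@...#
###.....#
###.....#
###......
###..... 

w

##       
##       
#########
#########
####@....
####.....
####.....
####.....
####.....


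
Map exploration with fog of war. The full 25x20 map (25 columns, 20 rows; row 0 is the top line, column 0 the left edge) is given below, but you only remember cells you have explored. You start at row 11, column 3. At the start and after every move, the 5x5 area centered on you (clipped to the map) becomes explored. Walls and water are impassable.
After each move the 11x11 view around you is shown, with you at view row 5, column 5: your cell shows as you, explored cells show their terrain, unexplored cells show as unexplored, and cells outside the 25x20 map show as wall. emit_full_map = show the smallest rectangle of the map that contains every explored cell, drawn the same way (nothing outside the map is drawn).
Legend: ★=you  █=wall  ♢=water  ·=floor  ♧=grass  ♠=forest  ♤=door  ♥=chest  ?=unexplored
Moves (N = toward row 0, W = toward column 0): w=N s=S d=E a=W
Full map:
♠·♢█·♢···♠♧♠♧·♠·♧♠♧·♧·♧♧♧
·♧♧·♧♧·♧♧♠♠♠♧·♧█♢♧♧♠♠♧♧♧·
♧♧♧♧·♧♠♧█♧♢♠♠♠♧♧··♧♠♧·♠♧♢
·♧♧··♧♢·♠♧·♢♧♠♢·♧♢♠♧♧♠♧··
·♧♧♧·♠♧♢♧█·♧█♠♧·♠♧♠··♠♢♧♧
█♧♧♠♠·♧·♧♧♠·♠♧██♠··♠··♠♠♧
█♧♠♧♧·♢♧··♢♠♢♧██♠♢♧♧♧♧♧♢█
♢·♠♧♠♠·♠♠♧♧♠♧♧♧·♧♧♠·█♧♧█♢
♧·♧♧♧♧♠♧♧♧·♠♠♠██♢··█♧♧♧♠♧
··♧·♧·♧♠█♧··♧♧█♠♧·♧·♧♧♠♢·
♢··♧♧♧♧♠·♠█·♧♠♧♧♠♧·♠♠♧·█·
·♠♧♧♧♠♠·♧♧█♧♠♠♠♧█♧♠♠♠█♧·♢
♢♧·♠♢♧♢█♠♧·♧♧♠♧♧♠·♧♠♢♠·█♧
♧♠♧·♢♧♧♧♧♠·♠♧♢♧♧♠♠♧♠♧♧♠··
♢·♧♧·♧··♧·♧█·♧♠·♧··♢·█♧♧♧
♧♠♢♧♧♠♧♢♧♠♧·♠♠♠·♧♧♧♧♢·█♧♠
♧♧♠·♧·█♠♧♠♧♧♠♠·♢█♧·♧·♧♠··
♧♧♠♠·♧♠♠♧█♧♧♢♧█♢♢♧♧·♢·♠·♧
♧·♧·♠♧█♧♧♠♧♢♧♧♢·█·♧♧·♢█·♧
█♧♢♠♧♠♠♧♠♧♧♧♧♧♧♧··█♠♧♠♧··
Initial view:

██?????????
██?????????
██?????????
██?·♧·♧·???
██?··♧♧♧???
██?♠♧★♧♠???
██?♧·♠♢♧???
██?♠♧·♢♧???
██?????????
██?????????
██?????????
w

██?????????
██?????????
██?????????
██?·♧♧♧♧???
██?·♧·♧·???
██?··★♧♧???
██?♠♧♧♧♠???
██?♧·♠♢♧???
██?♠♧·♢♧???
██?????????
██?????????

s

██?????????
██?????????
██?·♧♧♧♧???
██?·♧·♧·???
██?··♧♧♧???
██?♠♧★♧♠???
██?♧·♠♢♧???
██?♠♧·♢♧???
██?????????
██?????????
██?????????

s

██?????????
██?·♧♧♧♧???
██?·♧·♧·???
██?··♧♧♧???
██?♠♧♧♧♠???
██?♧·★♢♧???
██?♠♧·♢♧???
██?·♧♧·♧???
██?????????
██?????????
██?????????

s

██?·♧♧♧♧???
██?·♧·♧·???
██?··♧♧♧???
██?♠♧♧♧♠???
██?♧·♠♢♧???
██?♠♧★♢♧???
██?·♧♧·♧???
██?♠♢♧♧♠???
██?????????
██?????????
██?????????

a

███?·♧♧♧♧??
███?·♧·♧·??
███?··♧♧♧??
███·♠♧♧♧♠??
███♢♧·♠♢♧??
███♧♠★·♢♧??
███♢·♧♧·♧??
███♧♠♢♧♧♠??
███????????
███????????
███????????

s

███?·♧·♧·??
███?··♧♧♧??
███·♠♧♧♧♠??
███♢♧·♠♢♧??
███♧♠♧·♢♧??
███♢·★♧·♧??
███♧♠♢♧♧♠??
███♧♧♠·♧???
███????????
███????????
███????????

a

████?·♧·♧·?
████?··♧♧♧?
████·♠♧♧♧♠?
████♢♧·♠♢♧?
████♧♠♧·♢♧?
████♢★♧♧·♧?
████♧♠♢♧♧♠?
████♧♧♠·♧??
████???????
████???????
████???????

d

███?·♧·♧·??
███?··♧♧♧??
███·♠♧♧♧♠??
███♢♧·♠♢♧??
███♧♠♧·♢♧??
███♢·★♧·♧??
███♧♠♢♧♧♠??
███♧♧♠·♧???
███????????
███????????
███????????

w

███?·♧♧♧♧??
███?·♧·♧·??
███?··♧♧♧??
███·♠♧♧♧♠??
███♢♧·♠♢♧??
███♧♠★·♢♧??
███♢·♧♧·♧??
███♧♠♢♧♧♠??
███♧♧♠·♧???
███????????
███????????


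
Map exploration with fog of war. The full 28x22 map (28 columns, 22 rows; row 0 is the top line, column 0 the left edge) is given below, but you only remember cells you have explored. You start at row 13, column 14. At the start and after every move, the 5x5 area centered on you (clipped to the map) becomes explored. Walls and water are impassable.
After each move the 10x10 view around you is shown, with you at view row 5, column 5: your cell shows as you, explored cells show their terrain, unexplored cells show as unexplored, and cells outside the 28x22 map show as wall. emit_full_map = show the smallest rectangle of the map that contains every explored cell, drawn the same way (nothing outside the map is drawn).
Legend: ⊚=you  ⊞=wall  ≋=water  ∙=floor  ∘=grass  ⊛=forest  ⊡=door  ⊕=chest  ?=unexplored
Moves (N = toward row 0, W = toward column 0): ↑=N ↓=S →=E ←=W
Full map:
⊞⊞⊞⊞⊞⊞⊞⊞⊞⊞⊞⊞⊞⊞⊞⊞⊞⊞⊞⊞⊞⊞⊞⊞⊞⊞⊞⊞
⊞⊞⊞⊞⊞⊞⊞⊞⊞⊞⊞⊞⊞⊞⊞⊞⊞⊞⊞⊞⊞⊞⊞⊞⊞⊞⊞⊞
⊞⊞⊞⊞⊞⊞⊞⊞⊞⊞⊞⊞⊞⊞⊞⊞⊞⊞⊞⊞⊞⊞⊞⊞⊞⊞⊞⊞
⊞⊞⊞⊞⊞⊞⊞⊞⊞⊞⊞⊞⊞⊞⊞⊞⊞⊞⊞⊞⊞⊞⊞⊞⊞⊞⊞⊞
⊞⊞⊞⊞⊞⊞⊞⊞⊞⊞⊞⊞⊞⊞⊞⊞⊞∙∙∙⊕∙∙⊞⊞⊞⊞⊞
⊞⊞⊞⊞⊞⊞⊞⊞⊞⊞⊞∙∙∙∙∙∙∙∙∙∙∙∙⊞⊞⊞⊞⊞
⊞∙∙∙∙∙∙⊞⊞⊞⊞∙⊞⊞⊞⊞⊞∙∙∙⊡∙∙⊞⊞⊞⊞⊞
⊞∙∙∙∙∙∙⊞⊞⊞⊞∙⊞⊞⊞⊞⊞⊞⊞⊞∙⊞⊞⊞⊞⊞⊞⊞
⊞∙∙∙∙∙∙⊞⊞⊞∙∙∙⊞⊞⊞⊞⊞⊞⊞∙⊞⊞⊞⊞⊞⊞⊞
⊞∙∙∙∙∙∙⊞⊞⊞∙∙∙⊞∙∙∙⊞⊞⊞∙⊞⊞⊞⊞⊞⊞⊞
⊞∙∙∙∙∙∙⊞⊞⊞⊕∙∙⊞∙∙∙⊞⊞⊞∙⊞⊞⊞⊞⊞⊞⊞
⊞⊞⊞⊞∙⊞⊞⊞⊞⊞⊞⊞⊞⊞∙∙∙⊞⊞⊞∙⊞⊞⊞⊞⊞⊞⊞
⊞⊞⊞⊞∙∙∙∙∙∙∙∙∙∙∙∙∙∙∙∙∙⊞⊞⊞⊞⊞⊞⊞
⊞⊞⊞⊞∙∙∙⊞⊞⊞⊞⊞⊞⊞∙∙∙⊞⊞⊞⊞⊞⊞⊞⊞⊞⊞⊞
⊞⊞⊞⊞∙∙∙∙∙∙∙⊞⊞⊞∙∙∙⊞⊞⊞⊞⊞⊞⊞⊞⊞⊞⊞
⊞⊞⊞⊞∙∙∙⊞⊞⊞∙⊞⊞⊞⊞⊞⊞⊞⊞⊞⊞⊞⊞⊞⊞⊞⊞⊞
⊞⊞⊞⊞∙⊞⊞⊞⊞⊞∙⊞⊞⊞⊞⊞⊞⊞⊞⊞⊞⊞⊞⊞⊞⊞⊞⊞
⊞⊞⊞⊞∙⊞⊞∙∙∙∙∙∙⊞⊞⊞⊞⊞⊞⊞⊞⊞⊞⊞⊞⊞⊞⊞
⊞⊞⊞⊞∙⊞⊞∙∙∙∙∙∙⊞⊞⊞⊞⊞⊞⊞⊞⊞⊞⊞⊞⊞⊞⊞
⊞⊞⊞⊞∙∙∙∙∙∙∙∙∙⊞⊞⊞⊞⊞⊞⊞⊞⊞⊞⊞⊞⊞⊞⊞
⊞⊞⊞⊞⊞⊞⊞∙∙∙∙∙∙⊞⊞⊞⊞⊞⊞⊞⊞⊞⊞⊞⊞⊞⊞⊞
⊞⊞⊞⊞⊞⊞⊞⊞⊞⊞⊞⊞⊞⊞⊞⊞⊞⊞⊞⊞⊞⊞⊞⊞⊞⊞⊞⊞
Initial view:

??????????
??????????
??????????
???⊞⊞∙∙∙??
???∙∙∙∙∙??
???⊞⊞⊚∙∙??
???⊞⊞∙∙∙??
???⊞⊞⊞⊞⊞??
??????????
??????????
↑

??????????
??????????
??????????
???∙⊞∙∙∙??
???⊞⊞∙∙∙??
???∙∙⊚∙∙??
???⊞⊞∙∙∙??
???⊞⊞∙∙∙??
???⊞⊞⊞⊞⊞??
??????????

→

??????????
??????????
??????????
??∙⊞∙∙∙⊞??
??⊞⊞∙∙∙⊞??
??∙∙∙⊚∙∙??
??⊞⊞∙∙∙⊞??
??⊞⊞∙∙∙⊞??
??⊞⊞⊞⊞⊞???
??????????

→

??????????
??????????
??????????
?∙⊞∙∙∙⊞⊞??
?⊞⊞∙∙∙⊞⊞??
?∙∙∙∙⊚∙∙??
?⊞⊞∙∙∙⊞⊞??
?⊞⊞∙∙∙⊞⊞??
?⊞⊞⊞⊞⊞????
??????????

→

??????????
??????????
??????????
∙⊞∙∙∙⊞⊞⊞??
⊞⊞∙∙∙⊞⊞⊞??
∙∙∙∙∙⊚∙∙??
⊞⊞∙∙∙⊞⊞⊞??
⊞⊞∙∙∙⊞⊞⊞??
⊞⊞⊞⊞⊞?????
??????????

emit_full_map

∙⊞∙∙∙⊞⊞⊞
⊞⊞∙∙∙⊞⊞⊞
∙∙∙∙∙⊚∙∙
⊞⊞∙∙∙⊞⊞⊞
⊞⊞∙∙∙⊞⊞⊞
⊞⊞⊞⊞⊞???

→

??????????
??????????
??????????
⊞∙∙∙⊞⊞⊞∙??
⊞∙∙∙⊞⊞⊞∙??
∙∙∙∙∙⊚∙∙??
⊞∙∙∙⊞⊞⊞⊞??
⊞∙∙∙⊞⊞⊞⊞??
⊞⊞⊞⊞??????
??????????

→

??????????
??????????
??????????
∙∙∙⊞⊞⊞∙⊞??
∙∙∙⊞⊞⊞∙⊞??
∙∙∙∙∙⊚∙⊞??
∙∙∙⊞⊞⊞⊞⊞??
∙∙∙⊞⊞⊞⊞⊞??
⊞⊞⊞???????
??????????

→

??????????
??????????
??????????
∙∙⊞⊞⊞∙⊞⊞??
∙∙⊞⊞⊞∙⊞⊞??
∙∙∙∙∙⊚⊞⊞??
∙∙⊞⊞⊞⊞⊞⊞??
∙∙⊞⊞⊞⊞⊞⊞??
⊞⊞????????
??????????

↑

??????????
??????????
??????????
???⊞⊞∙⊞⊞??
∙∙⊞⊞⊞∙⊞⊞??
∙∙⊞⊞⊞⊚⊞⊞??
∙∙∙∙∙∙⊞⊞??
∙∙⊞⊞⊞⊞⊞⊞??
∙∙⊞⊞⊞⊞⊞⊞??
⊞⊞????????

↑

??????????
??????????
??????????
???⊞⊞∙⊞⊞??
???⊞⊞∙⊞⊞??
∙∙⊞⊞⊞⊚⊞⊞??
∙∙⊞⊞⊞∙⊞⊞??
∙∙∙∙∙∙⊞⊞??
∙∙⊞⊞⊞⊞⊞⊞??
∙∙⊞⊞⊞⊞⊞⊞??

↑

??????????
??????????
??????????
???⊞⊞∙⊞⊞??
???⊞⊞∙⊞⊞??
???⊞⊞⊚⊞⊞??
∙∙⊞⊞⊞∙⊞⊞??
∙∙⊞⊞⊞∙⊞⊞??
∙∙∙∙∙∙⊞⊞??
∙∙⊞⊞⊞⊞⊞⊞??

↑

??????????
??????????
??????????
???∙∙⊡∙∙??
???⊞⊞∙⊞⊞??
???⊞⊞⊚⊞⊞??
???⊞⊞∙⊞⊞??
∙∙⊞⊞⊞∙⊞⊞??
∙∙⊞⊞⊞∙⊞⊞??
∙∙∙∙∙∙⊞⊞??

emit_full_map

??????∙∙⊡∙∙
??????⊞⊞∙⊞⊞
??????⊞⊞⊚⊞⊞
??????⊞⊞∙⊞⊞
∙⊞∙∙∙⊞⊞⊞∙⊞⊞
⊞⊞∙∙∙⊞⊞⊞∙⊞⊞
∙∙∙∙∙∙∙∙∙⊞⊞
⊞⊞∙∙∙⊞⊞⊞⊞⊞⊞
⊞⊞∙∙∙⊞⊞⊞⊞⊞⊞
⊞⊞⊞⊞⊞??????

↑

??????????
??????????
??????????
???∙∙∙∙∙??
???∙∙⊡∙∙??
???⊞⊞⊚⊞⊞??
???⊞⊞∙⊞⊞??
???⊞⊞∙⊞⊞??
∙∙⊞⊞⊞∙⊞⊞??
∙∙⊞⊞⊞∙⊞⊞??

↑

??????????
??????????
??????????
???∙∙⊕∙∙??
???∙∙∙∙∙??
???∙∙⊚∙∙??
???⊞⊞∙⊞⊞??
???⊞⊞∙⊞⊞??
???⊞⊞∙⊞⊞??
∙∙⊞⊞⊞∙⊞⊞??

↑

??????????
??????????
??????????
???⊞⊞⊞⊞⊞??
???∙∙⊕∙∙??
???∙∙⊚∙∙??
???∙∙⊡∙∙??
???⊞⊞∙⊞⊞??
???⊞⊞∙⊞⊞??
???⊞⊞∙⊞⊞??

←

??????????
??????????
??????????
???⊞⊞⊞⊞⊞⊞?
???∙∙∙⊕∙∙?
???∙∙⊚∙∙∙?
???∙∙∙⊡∙∙?
???⊞⊞⊞∙⊞⊞?
????⊞⊞∙⊞⊞?
????⊞⊞∙⊞⊞?

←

??????????
??????????
??????????
???⊞⊞⊞⊞⊞⊞⊞
???⊞∙∙∙⊕∙∙
???∙∙⊚∙∙∙∙
???⊞∙∙∙⊡∙∙
???⊞⊞⊞⊞∙⊞⊞
?????⊞⊞∙⊞⊞
?????⊞⊞∙⊞⊞

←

??????????
??????????
??????????
???⊞⊞⊞⊞⊞⊞⊞
???⊞⊞∙∙∙⊕∙
???∙∙⊚∙∙∙∙
???⊞⊞∙∙∙⊡∙
???⊞⊞⊞⊞⊞∙⊞
??????⊞⊞∙⊞
??????⊞⊞∙⊞

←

??????????
??????????
??????????
???⊞⊞⊞⊞⊞⊞⊞
???⊞⊞⊞∙∙∙⊕
???∙∙⊚∙∙∙∙
???⊞⊞⊞∙∙∙⊡
???⊞⊞⊞⊞⊞⊞∙
???????⊞⊞∙
???????⊞⊞∙

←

??????????
??????????
??????????
???⊞⊞⊞⊞⊞⊞⊞
???⊞⊞⊞⊞∙∙∙
???∙∙⊚∙∙∙∙
???⊞⊞⊞⊞∙∙∙
???⊞⊞⊞⊞⊞⊞⊞
????????⊞⊞
????????⊞⊞

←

??????????
??????????
??????????
???⊞⊞⊞⊞⊞⊞⊞
???⊞⊞⊞⊞⊞∙∙
???∙∙⊚∙∙∙∙
???⊞⊞⊞⊞⊞∙∙
???⊞⊞⊞⊞⊞⊞⊞
?????????⊞
?????????⊞

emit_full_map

⊞⊞⊞⊞⊞⊞⊞⊞⊞⊞⊞
⊞⊞⊞⊞⊞∙∙∙⊕∙∙
∙∙⊚∙∙∙∙∙∙∙∙
⊞⊞⊞⊞⊞∙∙∙⊡∙∙
⊞⊞⊞⊞⊞⊞⊞⊞∙⊞⊞
??????⊞⊞∙⊞⊞
??????⊞⊞∙⊞⊞
∙⊞∙∙∙⊞⊞⊞∙⊞⊞
⊞⊞∙∙∙⊞⊞⊞∙⊞⊞
∙∙∙∙∙∙∙∙∙⊞⊞
⊞⊞∙∙∙⊞⊞⊞⊞⊞⊞
⊞⊞∙∙∙⊞⊞⊞⊞⊞⊞
⊞⊞⊞⊞⊞??????

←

??????????
??????????
??????????
???⊞⊞⊞⊞⊞⊞⊞
???⊞⊞⊞⊞⊞⊞∙
???∙∙⊚∙∙∙∙
???∙⊞⊞⊞⊞⊞∙
???∙⊞⊞⊞⊞⊞⊞
??????????
??????????

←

??????????
??????????
??????????
???⊞⊞⊞⊞⊞⊞⊞
???⊞⊞⊞⊞⊞⊞⊞
???⊞∙⊚∙∙∙∙
???⊞∙⊞⊞⊞⊞⊞
???⊞∙⊞⊞⊞⊞⊞
??????????
??????????

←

??????????
??????????
??????????
???⊞⊞⊞⊞⊞⊞⊞
???⊞⊞⊞⊞⊞⊞⊞
???⊞⊞⊚∙∙∙∙
???⊞⊞∙⊞⊞⊞⊞
???⊞⊞∙⊞⊞⊞⊞
??????????
??????????

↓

??????????
??????????
???⊞⊞⊞⊞⊞⊞⊞
???⊞⊞⊞⊞⊞⊞⊞
???⊞⊞∙∙∙∙∙
???⊞⊞⊚⊞⊞⊞⊞
???⊞⊞∙⊞⊞⊞⊞
???⊞∙∙∙⊞??
??????????
??????∙⊞∙∙

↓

??????????
???⊞⊞⊞⊞⊞⊞⊞
???⊞⊞⊞⊞⊞⊞⊞
???⊞⊞∙∙∙∙∙
???⊞⊞∙⊞⊞⊞⊞
???⊞⊞⊚⊞⊞⊞⊞
???⊞∙∙∙⊞??
???⊞∙∙∙⊞??
??????∙⊞∙∙
??????⊞⊞∙∙

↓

???⊞⊞⊞⊞⊞⊞⊞
???⊞⊞⊞⊞⊞⊞⊞
???⊞⊞∙∙∙∙∙
???⊞⊞∙⊞⊞⊞⊞
???⊞⊞∙⊞⊞⊞⊞
???⊞∙⊚∙⊞??
???⊞∙∙∙⊞??
???⊞⊕∙∙⊞∙∙
??????⊞⊞∙∙
??????∙∙∙∙

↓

???⊞⊞⊞⊞⊞⊞⊞
???⊞⊞∙∙∙∙∙
???⊞⊞∙⊞⊞⊞⊞
???⊞⊞∙⊞⊞⊞⊞
???⊞∙∙∙⊞??
???⊞∙⊚∙⊞??
???⊞⊕∙∙⊞∙∙
???⊞⊞⊞⊞⊞∙∙
??????∙∙∙∙
??????⊞⊞∙∙

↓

???⊞⊞∙∙∙∙∙
???⊞⊞∙⊞⊞⊞⊞
???⊞⊞∙⊞⊞⊞⊞
???⊞∙∙∙⊞??
???⊞∙∙∙⊞??
???⊞⊕⊚∙⊞∙∙
???⊞⊞⊞⊞⊞∙∙
???∙∙∙∙∙∙∙
??????⊞⊞∙∙
??????⊞⊞∙∙

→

??⊞⊞∙∙∙∙∙∙
??⊞⊞∙⊞⊞⊞⊞⊞
??⊞⊞∙⊞⊞⊞⊞⊞
??⊞∙∙∙⊞⊞??
??⊞∙∙∙⊞∙??
??⊞⊕∙⊚⊞∙∙∙
??⊞⊞⊞⊞⊞∙∙∙
??∙∙∙∙∙∙∙∙
?????⊞⊞∙∙∙
?????⊞⊞∙∙∙

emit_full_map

⊞⊞⊞⊞⊞⊞⊞⊞⊞⊞⊞⊞⊞⊞
⊞⊞⊞⊞⊞⊞⊞⊞∙∙∙⊕∙∙
⊞⊞∙∙∙∙∙∙∙∙∙∙∙∙
⊞⊞∙⊞⊞⊞⊞⊞∙∙∙⊡∙∙
⊞⊞∙⊞⊞⊞⊞⊞⊞⊞⊞∙⊞⊞
⊞∙∙∙⊞⊞???⊞⊞∙⊞⊞
⊞∙∙∙⊞∙???⊞⊞∙⊞⊞
⊞⊕∙⊚⊞∙∙∙⊞⊞⊞∙⊞⊞
⊞⊞⊞⊞⊞∙∙∙⊞⊞⊞∙⊞⊞
∙∙∙∙∙∙∙∙∙∙∙∙⊞⊞
???⊞⊞∙∙∙⊞⊞⊞⊞⊞⊞
???⊞⊞∙∙∙⊞⊞⊞⊞⊞⊞
???⊞⊞⊞⊞⊞??????

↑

??⊞⊞⊞⊞⊞⊞⊞⊞
??⊞⊞∙∙∙∙∙∙
??⊞⊞∙⊞⊞⊞⊞⊞
??⊞⊞∙⊞⊞⊞⊞⊞
??⊞∙∙∙⊞⊞??
??⊞∙∙⊚⊞∙??
??⊞⊕∙∙⊞∙∙∙
??⊞⊞⊞⊞⊞∙∙∙
??∙∙∙∙∙∙∙∙
?????⊞⊞∙∙∙

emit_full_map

⊞⊞⊞⊞⊞⊞⊞⊞⊞⊞⊞⊞⊞⊞
⊞⊞⊞⊞⊞⊞⊞⊞∙∙∙⊕∙∙
⊞⊞∙∙∙∙∙∙∙∙∙∙∙∙
⊞⊞∙⊞⊞⊞⊞⊞∙∙∙⊡∙∙
⊞⊞∙⊞⊞⊞⊞⊞⊞⊞⊞∙⊞⊞
⊞∙∙∙⊞⊞???⊞⊞∙⊞⊞
⊞∙∙⊚⊞∙???⊞⊞∙⊞⊞
⊞⊕∙∙⊞∙∙∙⊞⊞⊞∙⊞⊞
⊞⊞⊞⊞⊞∙∙∙⊞⊞⊞∙⊞⊞
∙∙∙∙∙∙∙∙∙∙∙∙⊞⊞
???⊞⊞∙∙∙⊞⊞⊞⊞⊞⊞
???⊞⊞∙∙∙⊞⊞⊞⊞⊞⊞
???⊞⊞⊞⊞⊞??????


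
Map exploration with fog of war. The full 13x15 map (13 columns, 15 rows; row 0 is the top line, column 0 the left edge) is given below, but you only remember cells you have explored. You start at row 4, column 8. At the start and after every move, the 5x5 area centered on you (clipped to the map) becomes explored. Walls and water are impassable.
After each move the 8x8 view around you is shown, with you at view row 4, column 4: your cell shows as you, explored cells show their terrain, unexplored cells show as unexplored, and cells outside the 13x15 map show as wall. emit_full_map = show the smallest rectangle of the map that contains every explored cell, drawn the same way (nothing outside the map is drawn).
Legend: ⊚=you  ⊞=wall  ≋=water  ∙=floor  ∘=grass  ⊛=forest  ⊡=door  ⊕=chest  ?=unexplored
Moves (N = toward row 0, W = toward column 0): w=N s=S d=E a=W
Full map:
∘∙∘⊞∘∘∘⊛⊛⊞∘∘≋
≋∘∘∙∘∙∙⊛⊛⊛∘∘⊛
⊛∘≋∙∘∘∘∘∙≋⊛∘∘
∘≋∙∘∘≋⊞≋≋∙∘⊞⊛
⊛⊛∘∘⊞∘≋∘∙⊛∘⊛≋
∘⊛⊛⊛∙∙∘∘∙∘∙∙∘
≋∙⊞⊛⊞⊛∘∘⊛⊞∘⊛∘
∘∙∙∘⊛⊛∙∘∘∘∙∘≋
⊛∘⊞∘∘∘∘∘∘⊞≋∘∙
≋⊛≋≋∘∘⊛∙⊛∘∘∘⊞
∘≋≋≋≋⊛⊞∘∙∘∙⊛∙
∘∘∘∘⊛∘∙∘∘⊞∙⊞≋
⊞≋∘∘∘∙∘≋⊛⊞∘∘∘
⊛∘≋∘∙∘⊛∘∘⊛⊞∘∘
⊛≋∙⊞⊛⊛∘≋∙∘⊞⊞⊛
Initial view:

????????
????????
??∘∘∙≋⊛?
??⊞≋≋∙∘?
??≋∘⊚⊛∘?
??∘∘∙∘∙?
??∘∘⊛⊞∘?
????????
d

????????
????????
?∘∘∙≋⊛∘?
?⊞≋≋∙∘⊞?
?≋∘∙⊚∘⊛?
?∘∘∙∘∙∙?
?∘∘⊛⊞∘⊛?
????????

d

???????⊞
???????⊞
∘∘∙≋⊛∘∘⊞
⊞≋≋∙∘⊞⊛⊞
≋∘∙⊛⊚⊛≋⊞
∘∘∙∘∙∙∘⊞
∘∘⊛⊞∘⊛∘⊞
???????⊞

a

????????
????????
?∘∘∙≋⊛∘∘
?⊞≋≋∙∘⊞⊛
?≋∘∙⊚∘⊛≋
?∘∘∙∘∙∙∘
?∘∘⊛⊞∘⊛∘
????????

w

⊞⊞⊞⊞⊞⊞⊞⊞
????????
??⊛⊛⊛∘∘?
?∘∘∙≋⊛∘∘
?⊞≋≋⊚∘⊞⊛
?≋∘∙⊛∘⊛≋
?∘∘∙∘∙∙∘
?∘∘⊛⊞∘⊛∘

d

⊞⊞⊞⊞⊞⊞⊞⊞
???????⊞
?⊛⊛⊛∘∘⊛⊞
∘∘∙≋⊛∘∘⊞
⊞≋≋∙⊚⊞⊛⊞
≋∘∙⊛∘⊛≋⊞
∘∘∙∘∙∙∘⊞
∘∘⊛⊞∘⊛∘⊞

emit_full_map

?⊛⊛⊛∘∘⊛
∘∘∙≋⊛∘∘
⊞≋≋∙⊚⊞⊛
≋∘∙⊛∘⊛≋
∘∘∙∘∙∙∘
∘∘⊛⊞∘⊛∘

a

⊞⊞⊞⊞⊞⊞⊞⊞
????????
??⊛⊛⊛∘∘⊛
?∘∘∙≋⊛∘∘
?⊞≋≋⊚∘⊞⊛
?≋∘∙⊛∘⊛≋
?∘∘∙∘∙∙∘
?∘∘⊛⊞∘⊛∘

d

⊞⊞⊞⊞⊞⊞⊞⊞
???????⊞
?⊛⊛⊛∘∘⊛⊞
∘∘∙≋⊛∘∘⊞
⊞≋≋∙⊚⊞⊛⊞
≋∘∙⊛∘⊛≋⊞
∘∘∙∘∙∙∘⊞
∘∘⊛⊞∘⊛∘⊞

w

⊞⊞⊞⊞⊞⊞⊞⊞
⊞⊞⊞⊞⊞⊞⊞⊞
??⊛⊞∘∘≋⊞
?⊛⊛⊛∘∘⊛⊞
∘∘∙≋⊚∘∘⊞
⊞≋≋∙∘⊞⊛⊞
≋∘∙⊛∘⊛≋⊞
∘∘∙∘∙∙∘⊞

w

⊞⊞⊞⊞⊞⊞⊞⊞
⊞⊞⊞⊞⊞⊞⊞⊞
⊞⊞⊞⊞⊞⊞⊞⊞
??⊛⊞∘∘≋⊞
?⊛⊛⊛⊚∘⊛⊞
∘∘∙≋⊛∘∘⊞
⊞≋≋∙∘⊞⊛⊞
≋∘∙⊛∘⊛≋⊞

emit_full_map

??⊛⊞∘∘≋
?⊛⊛⊛⊚∘⊛
∘∘∙≋⊛∘∘
⊞≋≋∙∘⊞⊛
≋∘∙⊛∘⊛≋
∘∘∙∘∙∙∘
∘∘⊛⊞∘⊛∘

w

⊞⊞⊞⊞⊞⊞⊞⊞
⊞⊞⊞⊞⊞⊞⊞⊞
⊞⊞⊞⊞⊞⊞⊞⊞
⊞⊞⊞⊞⊞⊞⊞⊞
??⊛⊞⊚∘≋⊞
?⊛⊛⊛∘∘⊛⊞
∘∘∙≋⊛∘∘⊞
⊞≋≋∙∘⊞⊛⊞

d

⊞⊞⊞⊞⊞⊞⊞⊞
⊞⊞⊞⊞⊞⊞⊞⊞
⊞⊞⊞⊞⊞⊞⊞⊞
⊞⊞⊞⊞⊞⊞⊞⊞
?⊛⊞∘⊚≋⊞⊞
⊛⊛⊛∘∘⊛⊞⊞
∘∙≋⊛∘∘⊞⊞
≋≋∙∘⊞⊛⊞⊞

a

⊞⊞⊞⊞⊞⊞⊞⊞
⊞⊞⊞⊞⊞⊞⊞⊞
⊞⊞⊞⊞⊞⊞⊞⊞
⊞⊞⊞⊞⊞⊞⊞⊞
??⊛⊞⊚∘≋⊞
?⊛⊛⊛∘∘⊛⊞
∘∘∙≋⊛∘∘⊞
⊞≋≋∙∘⊞⊛⊞

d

⊞⊞⊞⊞⊞⊞⊞⊞
⊞⊞⊞⊞⊞⊞⊞⊞
⊞⊞⊞⊞⊞⊞⊞⊞
⊞⊞⊞⊞⊞⊞⊞⊞
?⊛⊞∘⊚≋⊞⊞
⊛⊛⊛∘∘⊛⊞⊞
∘∙≋⊛∘∘⊞⊞
≋≋∙∘⊞⊛⊞⊞


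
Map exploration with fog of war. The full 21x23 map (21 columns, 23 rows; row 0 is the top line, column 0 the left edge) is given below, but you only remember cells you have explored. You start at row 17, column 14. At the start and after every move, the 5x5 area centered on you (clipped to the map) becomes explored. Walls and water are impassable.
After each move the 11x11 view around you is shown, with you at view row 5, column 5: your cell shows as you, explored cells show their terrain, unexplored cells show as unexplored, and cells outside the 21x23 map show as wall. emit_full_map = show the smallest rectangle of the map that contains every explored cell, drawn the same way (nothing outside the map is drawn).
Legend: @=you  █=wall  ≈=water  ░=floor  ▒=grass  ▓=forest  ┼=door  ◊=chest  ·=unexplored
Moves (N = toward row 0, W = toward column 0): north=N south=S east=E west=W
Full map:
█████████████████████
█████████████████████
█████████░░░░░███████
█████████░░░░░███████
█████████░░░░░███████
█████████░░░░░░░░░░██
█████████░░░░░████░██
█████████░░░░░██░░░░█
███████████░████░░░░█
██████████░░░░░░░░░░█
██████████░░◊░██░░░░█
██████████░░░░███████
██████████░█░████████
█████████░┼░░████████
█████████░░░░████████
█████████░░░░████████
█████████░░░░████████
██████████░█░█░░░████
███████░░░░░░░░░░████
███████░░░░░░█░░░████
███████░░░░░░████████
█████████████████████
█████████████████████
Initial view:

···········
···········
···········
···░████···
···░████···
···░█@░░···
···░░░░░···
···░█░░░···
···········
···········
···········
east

···········
···········
···········
··░█████···
··░█████···
··░█░@░█···
··░░░░░█···
··░█░░░█···
···········
···········
···········

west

···········
···········
···········
···░█████··
···░█████··
···░█@░░█··
···░░░░░█··
···░█░░░█··
···········
···········
···········

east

···········
···········
···········
··░█████···
··░█████···
··░█░@░█···
··░░░░░█···
··░█░░░█···
···········
···········
···········

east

··········█
··········█
··········█
·░██████··█
·░██████··█
·░█░░@██··█
·░░░░░██··█
·░█░░░██··█
··········█
··········█
··········█

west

···········
···········
···········
··░██████··
··░██████··
··░█░@░██··
··░░░░░██··
··░█░░░██··
···········
···········
···········

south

···········
···········
··░██████··
··░██████··
··░█░░░██··
··░░░@░██··
··░█░░░██··
···█████···
···········
···········
███████████

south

···········
··░██████··
··░██████··
··░█░░░██··
··░░░░░██··
··░█░@░██··
···█████···
···█████···
···········
███████████
███████████

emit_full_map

░██████
░██████
░█░░░██
░░░░░██
░█░@░██
·█████·
·█████·

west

···········
···░██████·
···░██████·
···░█░░░██·
···░░░░░██·
···░█@░░██·
···░█████··
···██████··
···········
███████████
███████████

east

···········
··░██████··
··░██████··
··░█░░░██··
··░░░░░██··
··░█░@░██··
··░█████···
··██████···
···········
███████████
███████████

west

···········
···░██████·
···░██████·
···░█░░░██·
···░░░░░██·
···░█@░░██·
···░█████··
···██████··
···········
███████████
███████████

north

···········
···········
···░██████·
···░██████·
···░█░░░██·
···░░@░░██·
···░█░░░██·
···░█████··
···██████··
···········
███████████

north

···········
···········
···········
···░██████·
···░██████·
···░█@░░██·
···░░░░░██·
···░█░░░██·
···░█████··
···██████··
···········

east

···········
···········
···········
··░██████··
··░██████··
··░█░@░██··
··░░░░░██··
··░█░░░██··
··░█████···
··██████···
···········

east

··········█
··········█
··········█
·░██████··█
·░██████··█
·░█░░@██··█
·░░░░░██··█
·░█░░░██··█
·░█████···█
·██████···█
··········█

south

··········█
··········█
·░██████··█
·░██████··█
·░█░░░██··█
·░░░░@██··█
·░█░░░██··█
·░██████··█
·██████···█
··········█
███████████

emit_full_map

░██████
░██████
░█░░░██
░░░░@██
░█░░░██
░██████
██████·

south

··········█
·░██████··█
·░██████··█
·░█░░░██··█
·░░░░░██··█
·░█░░@██··█
·░██████··█
·███████··█
··········█
███████████
███████████

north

··········█
··········█
·░██████··█
·░██████··█
·░█░░░██··█
·░░░░@██··█
·░█░░░██··█
·░██████··█
·███████··█
··········█
███████████

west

···········
···········
··░██████··
··░██████··
··░█░░░██··
··░░░@░██··
··░█░░░██··
··░██████··
··███████··
···········
███████████

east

··········█
··········█
·░██████··█
·░██████··█
·░█░░░██··█
·░░░░@██··█
·░█░░░██··█
·░██████··█
·███████··█
··········█
███████████

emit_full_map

░██████
░██████
░█░░░██
░░░░@██
░█░░░██
░██████
███████

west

···········
···········
··░██████··
··░██████··
··░█░░░██··
··░░░@░██··
··░█░░░██··
··░██████··
··███████··
···········
███████████

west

···········
···········
···░██████·
···░██████·
···░█░░░██·
···░░@░░██·
···░█░░░██·
···░██████·
···███████·
···········
███████████

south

···········
···░██████·
···░██████·
···░█░░░██·
···░░░░░██·
···░█@░░██·
···░██████·
···███████·
···········
███████████
███████████

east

···········
··░██████··
··░██████··
··░█░░░██··
··░░░░░██··
··░█░@░██··
··░██████··
··███████··
···········
███████████
███████████
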